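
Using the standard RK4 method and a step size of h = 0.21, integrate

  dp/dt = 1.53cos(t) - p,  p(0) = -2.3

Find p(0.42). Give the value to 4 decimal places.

-1.0034

RK4: k1 = f(t_n, p_n); k2 = f(t_n + h/2, p_n + (h/2)·k1); k3 = f(t_n + h/2, p_n + (h/2)·k2); k4 = f(t_n + h, p_n + h·k3); p_{n+1} = p_n + (h/6)·(k1 + 2k2 + 2k3 + k4).
t=0.000000, p=-2.300000:
  k1 = f(0.000000, -2.300000) = 3.830000
  k2 = f(0.105000, -1.897850) = 3.419424
  k3 = f(0.105000, -1.940961) = 3.462534
  k4 = f(0.210000, -1.572868) = 3.069255
  p ← -2.300000 + (0.21/6)·(k1 + 2k2 + 2k3 + k4) = -1.576789
t=0.210000, p=-1.576789:
  k1 = f(0.210000, -1.576789) = 3.073176
  k2 = f(0.315000, -1.254106) = 2.708824
  k3 = f(0.315000, -1.292363) = 2.747081
  k4 = f(0.420000, -0.999902) = 2.396928
  p ← -1.576789 + (0.21/6)·(k1 + 2k2 + 2k3 + k4) = -1.003422
p(0.42) ≈ -1.0034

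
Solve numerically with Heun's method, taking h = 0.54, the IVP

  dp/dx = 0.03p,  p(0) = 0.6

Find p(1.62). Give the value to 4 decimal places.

Heun: k1 = f(x_n, p_n); k2 = f(x_n + h, p_n + h·k1); p_{n+1} = p_n + (h/2)·(k1 + k2).
x=0.000000, p=0.600000:
  k1 = f(0.000000, 0.600000) = 0.018000
  k2 = f(0.540000, 0.609720) = 0.018292
  p ← 0.600000 + (0.54/2)·(0.018000 + 0.018292) = 0.609799
x=0.540000, p=0.609799:
  k1 = f(0.540000, 0.609799) = 0.018294
  k2 = f(1.080000, 0.619677) = 0.018590
  p ← 0.609799 + (0.54/2)·(0.018294 + 0.018590) = 0.619757
x=1.080000, p=0.619757:
  k1 = f(1.080000, 0.619757) = 0.018593
  k2 = f(1.620000, 0.629798) = 0.018894
  p ← 0.619757 + (0.54/2)·(0.018593 + 0.018894) = 0.629879
p(1.62) ≈ 0.6299

0.6299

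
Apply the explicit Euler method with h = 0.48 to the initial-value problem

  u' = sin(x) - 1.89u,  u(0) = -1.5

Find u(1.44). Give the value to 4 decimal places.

Euler: u_{n+1} = u_n + h·f(x_n, u_n).
x=0.000000, u=-1.500000: f=2.835000 → u ← -1.500000 + 0.48·2.835000 = -0.139200
x=0.480000, u=-0.139200: f=0.724867 → u ← -0.139200 + 0.48·0.724867 = 0.208736
x=0.960000, u=0.208736: f=0.424680 → u ← 0.208736 + 0.48·0.424680 = 0.412583
u(1.44) ≈ 0.4126

0.4126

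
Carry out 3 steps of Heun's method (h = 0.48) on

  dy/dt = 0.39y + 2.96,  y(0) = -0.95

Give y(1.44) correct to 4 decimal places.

4.0197

Heun: k1 = f(t_n, y_n); k2 = f(t_n + h, y_n + h·k1); y_{n+1} = y_n + (h/2)·(k1 + k2).
t=0.000000, y=-0.950000:
  k1 = f(0.000000, -0.950000) = 2.589500
  k2 = f(0.480000, 0.292960) = 3.074254
  y ← -0.950000 + (0.48/2)·(2.589500 + 3.074254) = 0.409301
t=0.480000, y=0.409301:
  k1 = f(0.480000, 0.409301) = 3.119627
  k2 = f(0.960000, 1.906722) = 3.703622
  y ← 0.409301 + (0.48/2)·(3.119627 + 3.703622) = 2.046881
t=0.960000, y=2.046881:
  k1 = f(0.960000, 2.046881) = 3.758284
  k2 = f(1.440000, 3.850857) = 4.461834
  y ← 2.046881 + (0.48/2)·(3.758284 + 4.461834) = 4.019709
y(1.44) ≈ 4.0197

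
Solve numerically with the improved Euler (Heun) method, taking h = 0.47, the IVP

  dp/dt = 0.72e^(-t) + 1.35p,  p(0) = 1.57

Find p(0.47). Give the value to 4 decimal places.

Heun: k1 = f(t_n, p_n); k2 = f(t_n + h, p_n + h·k1); p_{n+1} = p_n + (h/2)·(k1 + k2).
t=0.000000, p=1.570000:
  k1 = f(0.000000, 1.570000) = 2.839500
  k2 = f(0.470000, 2.904565) = 4.371164
  p ← 1.570000 + (0.47/2)·(2.839500 + 4.371164) = 3.264506
p(0.47) ≈ 3.2645

3.2645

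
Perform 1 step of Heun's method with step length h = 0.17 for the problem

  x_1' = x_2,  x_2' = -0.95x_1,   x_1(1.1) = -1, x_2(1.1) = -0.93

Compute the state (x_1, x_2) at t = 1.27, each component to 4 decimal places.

Heun on (x_1,x_2): k1 = f(t_n, state_n); k2 = f(t_n + h, state_n + h·k1); state_{n+1} = state_n + (h/2)·(k1 + k2).
1.100000: (-1.000000, -0.930000)
  k1 = (-0.930000, 0.950000)
  predictor → (-1.158100, -0.768500)
  k2 = (-0.768500, 1.100195)
  → (-1.144373, -0.755733)
(x_1(1.27), x_2(1.27)) ≈ (-1.1444, -0.7557)

-1.1444, -0.7557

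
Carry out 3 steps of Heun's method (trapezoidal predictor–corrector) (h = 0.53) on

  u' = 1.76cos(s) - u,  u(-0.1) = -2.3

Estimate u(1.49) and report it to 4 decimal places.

Heun: k1 = f(s_n, u_n); k2 = f(s_n + h, u_n + h·k1); u_{n+1} = u_n + (h/2)·(k1 + k2).
s=-0.100000, u=-2.300000:
  k1 = f(-0.100000, -2.300000) = 4.051207
  k2 = f(0.430000, -0.152860) = 1.752640
  u ← -2.300000 + (0.53/2)·(4.051207 + 1.752640) = -0.761981
s=0.430000, u=-0.761981:
  k1 = f(0.430000, -0.761981) = 2.361760
  k2 = f(0.960000, 0.489752) = 0.519643
  u ← -0.761981 + (0.53/2)·(2.361760 + 0.519643) = 0.001591
s=0.960000, u=0.001591:
  k1 = f(0.960000, 0.001591) = 1.007804
  k2 = f(1.490000, 0.535727) = -0.393680
  u ← 0.001591 + (0.53/2)·(1.007804 + (-0.393680)) = 0.164334
u(1.49) ≈ 0.1643

0.1643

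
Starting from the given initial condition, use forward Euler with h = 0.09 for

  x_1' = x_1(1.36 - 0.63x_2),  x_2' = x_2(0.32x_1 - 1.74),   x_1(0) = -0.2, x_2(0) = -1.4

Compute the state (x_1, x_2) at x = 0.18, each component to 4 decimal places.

Euler on (x_1,x_2): x_1_{n+1} = x_1_n + h·x_1', x_2_{n+1} = x_2_n + h·x_2'.
0.000000: (-0.200000, -1.400000); f=(-0.448400, 2.525600) → (-0.240356, -1.172696)
0.090000: (-0.240356, -1.172696); f=(-0.504459, 2.130688) → (-0.285757, -0.980934)
(x_1(0.18), x_2(0.18)) ≈ (-0.2858, -0.9809)

-0.2858, -0.9809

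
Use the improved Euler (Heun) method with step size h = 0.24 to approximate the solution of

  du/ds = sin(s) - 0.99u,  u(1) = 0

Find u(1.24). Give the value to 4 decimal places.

Heun: k1 = f(s_n, u_n); k2 = f(s_n + h, u_n + h·k1); u_{n+1} = u_n + (h/2)·(k1 + k2).
s=1.000000, u=0.000000:
  k1 = f(1.000000, 0.000000) = 0.841471
  k2 = f(1.240000, 0.201953) = 0.745850
  u ← 0.000000 + (0.24/2)·(0.841471 + 0.745850) = 0.190479
u(1.24) ≈ 0.1905

0.1905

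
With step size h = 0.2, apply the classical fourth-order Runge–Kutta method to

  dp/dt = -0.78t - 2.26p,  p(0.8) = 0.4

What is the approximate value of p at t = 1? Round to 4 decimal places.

RK4: k1 = f(t_n, p_n); k2 = f(t_n + h/2, p_n + (h/2)·k1); k3 = f(t_n + h/2, p_n + (h/2)·k2); k4 = f(t_n + h, p_n + h·k3); p_{n+1} = p_n + (h/6)·(k1 + 2k2 + 2k3 + k4).
t=0.800000, p=0.400000:
  k1 = f(0.800000, 0.400000) = -1.528000
  k2 = f(0.900000, 0.247200) = -1.260672
  k3 = f(0.900000, 0.273933) = -1.321088
  k4 = f(1.000000, 0.135782) = -1.086868
  p ← 0.400000 + (0.2/6)·(k1 + 2k2 + 2k3 + k4) = 0.140720
p(1) ≈ 0.1407

0.1407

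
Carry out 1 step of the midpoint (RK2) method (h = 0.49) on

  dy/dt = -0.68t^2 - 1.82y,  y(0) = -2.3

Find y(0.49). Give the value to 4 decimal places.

-1.1835

Midpoint: k1 = f(t_n, y_n); k2 = f(t_n + h/2, y_n + (h/2)·k1); y_{n+1} = y_n + h·k2.
t=0.000000, y=-2.300000:
  k1 = f(0.000000, -2.300000) = 4.186000
  k2 = f(0.245000, -1.274430) = 2.278646
  y ← -2.300000 + 0.49·2.278646 = -1.183464
y(0.49) ≈ -1.1835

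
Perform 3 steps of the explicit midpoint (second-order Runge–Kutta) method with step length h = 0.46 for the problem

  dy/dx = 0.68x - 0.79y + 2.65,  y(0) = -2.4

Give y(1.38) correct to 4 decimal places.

1.8346

Midpoint: k1 = f(x_n, y_n); k2 = f(x_n + h/2, y_n + (h/2)·k1); y_{n+1} = y_n + h·k2.
x=0.000000, y=-2.400000:
  k1 = f(0.000000, -2.400000) = 4.546000
  k2 = f(0.230000, -1.354420) = 3.876392
  y ← -2.400000 + 0.46·3.876392 = -0.616860
x=0.460000, y=-0.616860:
  k1 = f(0.460000, -0.616860) = 3.450119
  k2 = f(0.690000, 0.176668) = 2.979633
  y ← -0.616860 + 0.46·2.979633 = 0.753771
x=0.920000, y=0.753771:
  k1 = f(0.920000, 0.753771) = 2.680121
  k2 = f(1.150000, 1.370199) = 2.349543
  y ← 0.753771 + 0.46·2.349543 = 1.834561
y(1.38) ≈ 1.8346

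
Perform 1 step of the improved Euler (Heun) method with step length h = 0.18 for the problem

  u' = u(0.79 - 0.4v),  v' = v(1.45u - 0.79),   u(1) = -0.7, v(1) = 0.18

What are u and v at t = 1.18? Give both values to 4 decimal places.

Heun on (u,v): k1 = f(t_n, state_n); k2 = f(t_n + h, state_n + h·k1); state_{n+1} = state_n + (h/2)·(k1 + k2).
1.000000: (-0.700000, 0.180000)
  k1 = (-0.502600, -0.324900)
  predictor → (-0.790468, 0.121518)
  k2 = (-0.586047, -0.235281)
  → (-0.797978, 0.129584)
(u(1.18), v(1.18)) ≈ (-0.7980, 0.1296)

-0.7980, 0.1296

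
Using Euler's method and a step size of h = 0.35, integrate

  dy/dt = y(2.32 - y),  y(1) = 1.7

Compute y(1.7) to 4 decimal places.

2.2507

Euler: y_{n+1} = y_n + h·f(t_n, y_n).
t=1.000000, y=1.700000: f=1.054000 → y ← 1.700000 + 0.35·1.054000 = 2.068900
t=1.350000, y=2.068900: f=0.519501 → y ← 2.068900 + 0.35·0.519501 = 2.250725
y(1.7) ≈ 2.2507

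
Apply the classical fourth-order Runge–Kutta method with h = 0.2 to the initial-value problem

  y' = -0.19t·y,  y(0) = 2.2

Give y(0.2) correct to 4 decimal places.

RK4: k1 = f(t_n, y_n); k2 = f(t_n + h/2, y_n + (h/2)·k1); k3 = f(t_n + h/2, y_n + (h/2)·k2); k4 = f(t_n + h, y_n + h·k3); y_{n+1} = y_n + (h/6)·(k1 + 2k2 + 2k3 + k4).
t=0.000000, y=2.200000:
  k1 = f(0.000000, 2.200000) = 0.000000
  k2 = f(0.100000, 2.200000) = -0.041800
  k3 = f(0.100000, 2.195820) = -0.041721
  k4 = f(0.200000, 2.191656) = -0.083283
  y ← 2.200000 + (0.2/6)·(k1 + 2k2 + 2k3 + k4) = 2.191656
y(0.2) ≈ 2.1917

2.1917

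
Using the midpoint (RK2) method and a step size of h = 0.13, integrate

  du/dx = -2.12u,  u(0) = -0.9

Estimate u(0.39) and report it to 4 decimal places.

Midpoint: k1 = f(x_n, u_n); k2 = f(x_n + h/2, u_n + (h/2)·k1); u_{n+1} = u_n + h·k2.
x=0.000000, u=-0.900000:
  k1 = f(0.000000, -0.900000) = 1.908000
  k2 = f(0.065000, -0.775980) = 1.645078
  u ← -0.900000 + 0.13·1.645078 = -0.686140
x=0.130000, u=-0.686140:
  k1 = f(0.130000, -0.686140) = 1.454617
  k2 = f(0.195000, -0.591590) = 1.254170
  u ← -0.686140 + 0.13·1.254170 = -0.523098
x=0.260000, u=-0.523098:
  k1 = f(0.260000, -0.523098) = 1.108967
  k2 = f(0.325000, -0.451015) = 0.956152
  u ← -0.523098 + 0.13·0.956152 = -0.398798
u(0.39) ≈ -0.3988

-0.3988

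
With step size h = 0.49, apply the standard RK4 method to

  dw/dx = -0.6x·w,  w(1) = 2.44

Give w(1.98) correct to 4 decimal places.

1.0164

RK4: k1 = f(x_n, w_n); k2 = f(x_n + h/2, w_n + (h/2)·k1); k3 = f(x_n + h/2, w_n + (h/2)·k2); k4 = f(x_n + h, w_n + h·k3); w_{n+1} = w_n + (h/6)·(k1 + 2k2 + 2k3 + k4).
x=1.000000, w=2.440000:
  k1 = f(1.000000, 2.440000) = -1.464000
  k2 = f(1.245000, 2.081320) = -1.554746
  k3 = f(1.245000, 2.059087) = -1.538138
  k4 = f(1.490000, 1.686312) = -1.507563
  w ← 2.440000 + (0.49/6)·(k1 + 2k2 + 2k3 + k4) = 1.692151
x=1.490000, w=1.692151:
  k1 = f(1.490000, 1.692151) = -1.512783
  k2 = f(1.735000, 1.321519) = -1.375702
  k3 = f(1.735000, 1.355104) = -1.410664
  k4 = f(1.980000, 1.000926) = -1.189100
  w ← 1.692151 + (0.49/6)·(k1 + 2k2 + 2k3 + k4) = 1.016391
w(1.98) ≈ 1.0164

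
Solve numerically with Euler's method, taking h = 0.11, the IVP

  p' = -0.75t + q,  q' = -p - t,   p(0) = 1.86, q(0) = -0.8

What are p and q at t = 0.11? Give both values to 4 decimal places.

1.7720, -1.0046

Euler on (p,q): p_{n+1} = p_n + h·p', q_{n+1} = q_n + h·q'.
0.000000: (1.860000, -0.800000); f=(-0.800000, -1.860000) → (1.772000, -1.004600)
(p(0.11), q(0.11)) ≈ (1.7720, -1.0046)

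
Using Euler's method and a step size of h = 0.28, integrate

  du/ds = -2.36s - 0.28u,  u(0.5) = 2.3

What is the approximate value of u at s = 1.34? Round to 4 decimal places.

Euler: u_{n+1} = u_n + h·f(s_n, u_n).
s=0.500000, u=2.300000: f=-1.824000 → u ← 2.300000 + 0.28·(-1.824000) = 1.789280
s=0.780000, u=1.789280: f=-2.341798 → u ← 1.789280 + 0.28·(-2.341798) = 1.133576
s=1.060000, u=1.133576: f=-2.819001 → u ← 1.133576 + 0.28·(-2.819001) = 0.344256
u(1.34) ≈ 0.3443

0.3443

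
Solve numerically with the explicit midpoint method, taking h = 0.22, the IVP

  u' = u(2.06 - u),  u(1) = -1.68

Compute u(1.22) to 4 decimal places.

Midpoint: k1 = f(x_n, u_n); k2 = f(x_n + h/2, u_n + (h/2)·k1); u_{n+1} = u_n + h·k2.
x=1.000000, u=-1.680000:
  k1 = f(1.000000, -1.680000) = -6.283200
  k2 = f(1.110000, -2.371152) = -10.506935
  u ← -1.680000 + 0.22·(-10.506935) = -3.991526
u(1.22) ≈ -3.9915

-3.9915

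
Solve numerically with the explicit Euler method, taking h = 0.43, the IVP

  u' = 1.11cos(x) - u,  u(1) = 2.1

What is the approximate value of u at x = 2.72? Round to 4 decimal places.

-0.1008

Euler: u_{n+1} = u_n + h·f(x_n, u_n).
x=1.000000, u=2.100000: f=-1.500264 → u ← 2.100000 + 0.43·(-1.500264) = 1.454886
x=1.430000, u=1.454886: f=-1.299118 → u ← 1.454886 + 0.43·(-1.299118) = 0.896265
x=1.860000, u=0.896265: f=-1.212825 → u ← 0.896265 + 0.43·(-1.212825) = 0.374751
x=2.290000, u=0.374751: f=-1.106003 → u ← 0.374751 + 0.43·(-1.106003) = -0.100831
u(2.72) ≈ -0.1008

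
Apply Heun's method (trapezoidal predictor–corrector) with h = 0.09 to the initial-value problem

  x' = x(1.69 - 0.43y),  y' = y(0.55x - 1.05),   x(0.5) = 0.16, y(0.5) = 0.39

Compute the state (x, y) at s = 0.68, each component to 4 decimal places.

0.2108, 0.3288

Heun on (x,y): k1 = f(s_n, state_n); k2 = f(s_n + h, state_n + h·k1); state_{n+1} = state_n + (h/2)·(k1 + k2).
0.500000: (0.160000, 0.390000)
  k1 = (0.243568, -0.375180)
  predictor → (0.181921, 0.356234)
  k2 = (0.279580, -0.338402)
  → (0.183542, 0.357889)
0.590000: (0.183542, 0.357889)
  k1 = (0.281940, -0.339655)
  predictor → (0.208916, 0.327320)
  k2 = (0.323664, -0.306076)
  → (0.210794, 0.328831)
(x(0.68), y(0.68)) ≈ (0.2108, 0.3288)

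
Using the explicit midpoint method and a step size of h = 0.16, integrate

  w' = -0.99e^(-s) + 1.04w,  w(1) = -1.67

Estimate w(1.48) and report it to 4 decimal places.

Midpoint: k1 = f(s_n, w_n); k2 = f(s_n + h/2, w_n + (h/2)·k1); w_{n+1} = w_n + h·k2.
s=1.000000, w=-1.670000:
  k1 = f(1.000000, -1.670000) = -2.101001
  k2 = f(1.080000, -1.838080) = -2.247803
  w ← -1.670000 + 0.16·(-2.247803) = -2.029648
s=1.160000, w=-2.029648:
  k1 = f(1.160000, -2.029648) = -2.421186
  k2 = f(1.240000, -2.223343) = -2.598767
  w ← -2.029648 + 0.16·(-2.598767) = -2.445451
s=1.320000, w=-2.445451:
  k1 = f(1.320000, -2.445451) = -2.807733
  k2 = f(1.400000, -2.670070) = -3.021004
  w ← -2.445451 + 0.16·(-3.021004) = -2.928812
w(1.48) ≈ -2.9288

-2.9288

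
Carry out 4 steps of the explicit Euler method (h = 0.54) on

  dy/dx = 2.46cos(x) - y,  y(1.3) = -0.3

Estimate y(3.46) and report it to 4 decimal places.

-1.7918

Euler: y_{n+1} = y_n + h·f(x_n, y_n).
x=1.300000, y=-0.300000: f=0.958047 → y ← -0.300000 + 0.54·0.958047 = 0.217345
x=1.840000, y=0.217345: f=-0.871617 → y ← 0.217345 + 0.54·(-0.871617) = -0.253328
x=2.380000, y=-0.253328: f=-1.527068 → y ← -0.253328 + 0.54·(-1.527068) = -1.077944
x=2.920000, y=-1.077944: f=-1.321906 → y ← -1.077944 + 0.54·(-1.321906) = -1.791773
y(3.46) ≈ -1.7918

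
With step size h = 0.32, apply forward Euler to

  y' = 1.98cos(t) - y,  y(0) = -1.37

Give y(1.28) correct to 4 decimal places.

0.8934

Euler: y_{n+1} = y_n + h·f(t_n, y_n).
t=0.000000, y=-1.370000: f=3.350000 → y ← -1.370000 + 0.32·3.350000 = -0.298000
t=0.320000, y=-0.298000: f=2.177486 → y ← -0.298000 + 0.32·2.177486 = 0.398796
t=0.640000, y=0.398796: f=1.189354 → y ← 0.398796 + 0.32·1.189354 = 0.779389
t=0.960000, y=0.779389: f=0.356181 → y ← 0.779389 + 0.32·0.356181 = 0.893367
y(1.28) ≈ 0.8934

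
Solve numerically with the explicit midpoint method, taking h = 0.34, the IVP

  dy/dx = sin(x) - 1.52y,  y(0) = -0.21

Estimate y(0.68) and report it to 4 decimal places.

Midpoint: k1 = f(x_n, y_n); k2 = f(x_n + h/2, y_n + (h/2)·k1); y_{n+1} = y_n + h·k2.
x=0.000000, y=-0.210000:
  k1 = f(0.000000, -0.210000) = 0.319200
  k2 = f(0.170000, -0.155736) = 0.405901
  y ← -0.210000 + 0.34·0.405901 = -0.071994
x=0.340000, y=-0.071994:
  k1 = f(0.340000, -0.071994) = 0.442917
  k2 = f(0.510000, 0.003302) = 0.483158
  y ← -0.071994 + 0.34·0.483158 = 0.092280
y(0.68) ≈ 0.0923

0.0923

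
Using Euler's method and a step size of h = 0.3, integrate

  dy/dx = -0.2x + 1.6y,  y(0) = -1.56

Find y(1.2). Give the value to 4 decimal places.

Euler: y_{n+1} = y_n + h·f(x_n, y_n).
x=0.000000, y=-1.560000: f=-2.496000 → y ← -1.560000 + 0.3·(-2.496000) = -2.308800
x=0.300000, y=-2.308800: f=-3.754080 → y ← -2.308800 + 0.3·(-3.754080) = -3.435024
x=0.600000, y=-3.435024: f=-5.616038 → y ← -3.435024 + 0.3·(-5.616038) = -5.119836
x=0.900000, y=-5.119836: f=-8.371737 → y ← -5.119836 + 0.3·(-8.371737) = -7.631357
y(1.2) ≈ -7.6314

-7.6314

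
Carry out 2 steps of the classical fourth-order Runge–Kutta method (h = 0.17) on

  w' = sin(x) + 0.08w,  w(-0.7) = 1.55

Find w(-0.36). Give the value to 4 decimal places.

1.4191

RK4: k1 = f(x_n, w_n); k2 = f(x_n + h/2, w_n + (h/2)·k1); k3 = f(x_n + h/2, w_n + (h/2)·k2); k4 = f(x_n + h, w_n + h·k3); w_{n+1} = w_n + (h/6)·(k1 + 2k2 + 2k3 + k4).
x=-0.700000, w=1.550000:
  k1 = f(-0.700000, 1.550000) = -0.520218
  k2 = f(-0.615000, 1.505781) = -0.456496
  k3 = f(-0.615000, 1.511198) = -0.456063
  k4 = f(-0.530000, 1.472469) = -0.387736
  w ← 1.550000 + (0.17/6)·(k1 + 2k2 + 2k3 + k4) = 1.472563
x=-0.530000, w=1.472563:
  k1 = f(-0.530000, 1.472563) = -0.387728
  k2 = f(-0.445000, 1.439606) = -0.315289
  k3 = f(-0.445000, 1.445763) = -0.314797
  k4 = f(-0.360000, 1.419048) = -0.238750
  w ← 1.472563 + (0.17/6)·(k1 + 2k2 + 2k3 + k4) = 1.419108
w(-0.36) ≈ 1.4191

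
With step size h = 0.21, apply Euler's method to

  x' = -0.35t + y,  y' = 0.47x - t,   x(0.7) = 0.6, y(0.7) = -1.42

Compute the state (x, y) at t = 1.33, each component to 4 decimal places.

-0.5671, -1.9225

Euler on (x,y): x_{n+1} = x_n + h·x', y_{n+1} = y_n + h·y'.
0.700000: (0.600000, -1.420000); f=(-1.665000, -0.418000) → (0.250350, -1.507780)
0.910000: (0.250350, -1.507780); f=(-1.826280, -0.792336) → (-0.133169, -1.674170)
1.120000: (-0.133169, -1.674170); f=(-2.066170, -1.182589) → (-0.567065, -1.922514)
(x(1.33), y(1.33)) ≈ (-0.5671, -1.9225)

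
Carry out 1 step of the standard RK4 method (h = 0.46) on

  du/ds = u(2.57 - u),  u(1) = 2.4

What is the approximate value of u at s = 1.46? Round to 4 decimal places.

RK4: k1 = f(s_n, u_n); k2 = f(s_n + h/2, u_n + (h/2)·k1); k3 = f(s_n + h/2, u_n + (h/2)·k2); k4 = f(s_n + h, u_n + h·k3); u_{n+1} = u_n + (h/6)·(k1 + 2k2 + 2k3 + k4).
s=1.000000, u=2.400000:
  k1 = f(1.000000, 2.400000) = 0.408000
  k2 = f(1.230000, 2.493840) = 0.189931
  k3 = f(1.230000, 2.443684) = 0.308676
  k4 = f(1.460000, 2.541991) = 0.071199
  u ← 2.400000 + (0.46/6)·(k1 + 2k2 + 2k3 + k4) = 2.513192
u(1.46) ≈ 2.5132

2.5132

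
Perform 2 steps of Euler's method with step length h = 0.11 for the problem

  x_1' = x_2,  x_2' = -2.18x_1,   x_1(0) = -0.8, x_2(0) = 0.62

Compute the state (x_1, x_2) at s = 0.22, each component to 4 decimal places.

-0.6425, 0.9873

Euler on (x_1,x_2): x_1_{n+1} = x_1_n + h·x_1', x_2_{n+1} = x_2_n + h·x_2'.
0.000000: (-0.800000, 0.620000); f=(0.620000, 1.744000) → (-0.731800, 0.811840)
0.110000: (-0.731800, 0.811840); f=(0.811840, 1.595324) → (-0.642498, 0.987326)
(x_1(0.22), x_2(0.22)) ≈ (-0.6425, 0.9873)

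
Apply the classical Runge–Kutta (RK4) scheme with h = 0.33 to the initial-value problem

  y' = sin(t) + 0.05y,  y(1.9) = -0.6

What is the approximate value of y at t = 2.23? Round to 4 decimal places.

RK4: k1 = f(t_n, y_n); k2 = f(t_n + h/2, y_n + (h/2)·k1); k3 = f(t_n + h/2, y_n + (h/2)·k2); k4 = f(t_n + h, y_n + h·k3); y_{n+1} = y_n + (h/6)·(k1 + 2k2 + 2k3 + k4).
t=1.900000, y=-0.600000:
  k1 = f(1.900000, -0.600000) = 0.916300
  k2 = f(2.065000, -0.448810) = 0.857906
  k3 = f(2.065000, -0.458445) = 0.857424
  k4 = f(2.230000, -0.317050) = 0.774628
  y ← -0.600000 + (0.33/6)·(k1 + 2k2 + 2k3 + k4) = -0.318313
y(2.23) ≈ -0.3183

-0.3183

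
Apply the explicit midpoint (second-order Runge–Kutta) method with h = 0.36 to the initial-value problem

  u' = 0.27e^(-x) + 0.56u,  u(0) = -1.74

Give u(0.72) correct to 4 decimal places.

Midpoint: k1 = f(x_n, u_n); k2 = f(x_n + h/2, u_n + (h/2)·k1); u_{n+1} = u_n + h·k2.
x=0.000000, u=-1.740000:
  k1 = f(0.000000, -1.740000) = -0.704400
  k2 = f(0.180000, -1.866792) = -0.819881
  u ← -1.740000 + 0.36·(-0.819881) = -2.035157
x=0.360000, u=-2.035157:
  k1 = f(0.360000, -2.035157) = -0.951315
  k2 = f(0.540000, -2.206394) = -1.078238
  u ← -2.035157 + 0.36·(-1.078238) = -2.423323
u(0.72) ≈ -2.4233

-2.4233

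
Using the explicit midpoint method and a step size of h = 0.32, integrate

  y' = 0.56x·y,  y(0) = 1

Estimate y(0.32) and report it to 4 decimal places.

1.0287

Midpoint: k1 = f(x_n, y_n); k2 = f(x_n + h/2, y_n + (h/2)·k1); y_{n+1} = y_n + h·k2.
x=0.000000, y=1.000000:
  k1 = f(0.000000, 1.000000) = 0.000000
  k2 = f(0.160000, 1.000000) = 0.089600
  y ← 1.000000 + 0.32·0.089600 = 1.028672
y(0.32) ≈ 1.0287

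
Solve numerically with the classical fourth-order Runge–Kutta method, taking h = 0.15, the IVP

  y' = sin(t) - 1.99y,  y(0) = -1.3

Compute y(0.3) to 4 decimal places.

RK4: k1 = f(t_n, y_n); k2 = f(t_n + h/2, y_n + (h/2)·k1); k3 = f(t_n + h/2, y_n + (h/2)·k2); k4 = f(t_n + h, y_n + h·k3); y_{n+1} = y_n + (h/6)·(k1 + 2k2 + 2k3 + k4).
t=0.000000, y=-1.300000:
  k1 = f(0.000000, -1.300000) = 2.587000
  k2 = f(0.075000, -1.105975) = 2.275820
  k3 = f(0.075000, -1.129314) = 2.322264
  k4 = f(0.150000, -0.951660) = 2.043242
  y ← -1.300000 + (0.15/6)·(k1 + 2k2 + 2k3 + k4) = -0.954340
t=0.150000, y=-0.954340:
  k1 = f(0.150000, -0.954340) = 2.048574
  k2 = f(0.225000, -0.800697) = 1.816493
  k3 = f(0.225000, -0.818103) = 1.851131
  k4 = f(0.300000, -0.676670) = 1.642094
  y ← -0.954340 + (0.15/6)·(k1 + 2k2 + 2k3 + k4) = -0.678692
y(0.3) ≈ -0.6787

-0.6787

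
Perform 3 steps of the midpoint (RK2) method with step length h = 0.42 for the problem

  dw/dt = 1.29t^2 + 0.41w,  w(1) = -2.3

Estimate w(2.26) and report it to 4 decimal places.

1.5918

Midpoint: k1 = f(t_n, w_n); k2 = f(t_n + h/2, w_n + (h/2)·k1); w_{n+1} = w_n + h·k2.
t=1.000000, w=-2.300000:
  k1 = f(1.000000, -2.300000) = 0.347000
  k2 = f(1.210000, -2.227130) = 0.975566
  w ← -2.300000 + 0.42·0.975566 = -1.890262
t=1.420000, w=-1.890262:
  k1 = f(1.420000, -1.890262) = 1.826148
  k2 = f(1.630000, -1.506771) = 2.809625
  w ← -1.890262 + 0.42·2.809625 = -0.710220
t=1.840000, w=-0.710220:
  k1 = f(1.840000, -0.710220) = 4.076234
  k2 = f(2.050000, 0.145789) = 5.480999
  w ← -0.710220 + 0.42·5.480999 = 1.591799
w(2.26) ≈ 1.5918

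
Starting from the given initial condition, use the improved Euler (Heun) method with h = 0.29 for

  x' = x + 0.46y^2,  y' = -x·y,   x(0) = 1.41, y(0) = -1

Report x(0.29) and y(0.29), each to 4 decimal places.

1.9875, -0.6282

Heun on (x,y): k1 = f(t_n, state_n); k2 = f(t_n + h, state_n + h·k1); state_{n+1} = state_n + (h/2)·(k1 + k2).
0.000000: (1.410000, -1.000000)
  k1 = (1.870000, 1.410000)
  predictor → (1.952300, -0.591100)
  k2 = (2.113024, 1.154005)
  → (1.987538, -0.628219)
(x(0.29), y(0.29)) ≈ (1.9875, -0.6282)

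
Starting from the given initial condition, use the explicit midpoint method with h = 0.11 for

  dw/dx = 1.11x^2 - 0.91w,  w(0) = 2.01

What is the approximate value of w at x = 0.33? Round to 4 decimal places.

Midpoint: k1 = f(x_n, w_n); k2 = f(x_n + h/2, w_n + (h/2)·k1); w_{n+1} = w_n + h·k2.
x=0.000000, w=2.010000:
  k1 = f(0.000000, 2.010000) = -1.829100
  k2 = f(0.055000, 1.909399) = -1.734196
  w ← 2.010000 + 0.11·(-1.734196) = 1.819238
x=0.110000, w=1.819238:
  k1 = f(0.110000, 1.819238) = -1.642076
  k2 = f(0.165000, 1.728924) = -1.543101
  w ← 1.819238 + 0.11·(-1.543101) = 1.649497
x=0.220000, w=1.649497:
  k1 = f(0.220000, 1.649497) = -1.447319
  k2 = f(0.275000, 1.569895) = -1.344661
  w ← 1.649497 + 0.11·(-1.344661) = 1.501585
w(0.33) ≈ 1.5016

1.5016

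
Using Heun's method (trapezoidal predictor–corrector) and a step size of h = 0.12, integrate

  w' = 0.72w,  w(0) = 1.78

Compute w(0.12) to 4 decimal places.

1.9404

Heun: k1 = f(t_n, w_n); k2 = f(t_n + h, w_n + h·k1); w_{n+1} = w_n + (h/2)·(k1 + k2).
t=0.000000, w=1.780000:
  k1 = f(0.000000, 1.780000) = 1.281600
  k2 = f(0.120000, 1.933792) = 1.392330
  w ← 1.780000 + (0.12/2)·(1.281600 + 1.392330) = 1.940436
w(0.12) ≈ 1.9404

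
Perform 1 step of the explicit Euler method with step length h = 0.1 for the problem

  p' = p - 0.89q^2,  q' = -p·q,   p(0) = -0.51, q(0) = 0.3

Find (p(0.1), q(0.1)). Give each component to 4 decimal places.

Euler on (p,q): p_{n+1} = p_n + h·p', q_{n+1} = q_n + h·q'.
0.000000: (-0.510000, 0.300000); f=(-0.590100, 0.153000) → (-0.569010, 0.315300)
(p(0.1), q(0.1)) ≈ (-0.5690, 0.3153)

-0.5690, 0.3153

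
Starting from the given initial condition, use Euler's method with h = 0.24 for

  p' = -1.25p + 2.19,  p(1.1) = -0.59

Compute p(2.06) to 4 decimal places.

Euler: p_{n+1} = p_n + h·f(t_n, p_n).
t=1.100000, p=-0.590000: f=2.927500 → p ← -0.590000 + 0.24·2.927500 = 0.112600
t=1.340000, p=0.112600: f=2.049250 → p ← 0.112600 + 0.24·2.049250 = 0.604420
t=1.580000, p=0.604420: f=1.434475 → p ← 0.604420 + 0.24·1.434475 = 0.948694
t=1.820000, p=0.948694: f=1.004133 → p ← 0.948694 + 0.24·1.004133 = 1.189686
p(2.06) ≈ 1.1897

1.1897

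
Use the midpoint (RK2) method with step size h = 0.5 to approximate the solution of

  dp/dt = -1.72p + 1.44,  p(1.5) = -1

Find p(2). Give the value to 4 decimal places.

Midpoint: k1 = f(t_n, p_n); k2 = f(t_n + h/2, p_n + (h/2)·k1); p_{n+1} = p_n + h·k2.
t=1.500000, p=-1.000000:
  k1 = f(1.500000, -1.000000) = 3.160000
  k2 = f(1.750000, -0.210000) = 1.801200
  p ← -1.000000 + 0.5·1.801200 = -0.099400
p(2) ≈ -0.0994

-0.0994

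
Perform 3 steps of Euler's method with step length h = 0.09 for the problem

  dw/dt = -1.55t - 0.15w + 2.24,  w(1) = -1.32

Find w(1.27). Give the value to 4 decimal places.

-1.1210

Euler: w_{n+1} = w_n + h·f(t_n, w_n).
t=1.000000, w=-1.320000: f=0.888000 → w ← -1.320000 + 0.09·0.888000 = -1.240080
t=1.090000, w=-1.240080: f=0.736512 → w ← -1.240080 + 0.09·0.736512 = -1.173794
t=1.180000, w=-1.173794: f=0.587069 → w ← -1.173794 + 0.09·0.587069 = -1.120958
w(1.27) ≈ -1.1210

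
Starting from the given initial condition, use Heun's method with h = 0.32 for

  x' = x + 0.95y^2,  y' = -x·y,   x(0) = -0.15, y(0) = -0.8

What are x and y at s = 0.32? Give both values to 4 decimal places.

Heun on (x,y): k1 = f(s_n, state_n); k2 = f(s_n + h, state_n + h·k1); state_{n+1} = state_n + (h/2)·(k1 + k2).
0.000000: (-0.150000, -0.800000)
  k1 = (0.458000, -0.120000)
  predictor → (-0.003440, -0.838400)
  k2 = (0.664329, -0.002884)
  → (0.029573, -0.819661)
(x(0.32), y(0.32)) ≈ (0.0296, -0.8197)

0.0296, -0.8197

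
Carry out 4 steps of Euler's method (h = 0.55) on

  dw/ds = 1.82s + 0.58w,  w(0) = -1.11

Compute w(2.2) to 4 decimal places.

Euler: w_{n+1} = w_n + h·f(s_n, w_n).
s=0.000000, w=-1.110000: f=-0.643800 → w ← -1.110000 + 0.55·(-0.643800) = -1.464090
s=0.550000, w=-1.464090: f=0.151828 → w ← -1.464090 + 0.55·0.151828 = -1.380585
s=1.100000, w=-1.380585: f=1.201261 → w ← -1.380585 + 0.55·1.201261 = -0.719891
s=1.650000, w=-0.719891: f=2.585463 → w ← -0.719891 + 0.55·2.585463 = 0.702113
w(2.2) ≈ 0.7021

0.7021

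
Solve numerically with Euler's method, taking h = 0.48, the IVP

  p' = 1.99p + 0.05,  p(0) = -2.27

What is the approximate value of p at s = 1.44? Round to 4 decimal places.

-16.8041

Euler: p_{n+1} = p_n + h·f(s_n, p_n).
s=0.000000, p=-2.270000: f=-4.467300 → p ← -2.270000 + 0.48·(-4.467300) = -4.414304
s=0.480000, p=-4.414304: f=-8.734465 → p ← -4.414304 + 0.48·(-8.734465) = -8.606847
s=0.960000, p=-8.606847: f=-17.077626 → p ← -8.606847 + 0.48·(-17.077626) = -16.804108
p(1.44) ≈ -16.8041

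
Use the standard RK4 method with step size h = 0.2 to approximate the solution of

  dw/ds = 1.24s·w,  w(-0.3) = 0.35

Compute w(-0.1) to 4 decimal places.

RK4: k1 = f(s_n, w_n); k2 = f(s_n + h/2, w_n + (h/2)·k1); k3 = f(s_n + h/2, w_n + (h/2)·k2); k4 = f(s_n + h, w_n + h·k3); w_{n+1} = w_n + (h/6)·(k1 + 2k2 + 2k3 + k4).
s=-0.300000, w=0.350000:
  k1 = f(-0.300000, 0.350000) = -0.130200
  k2 = f(-0.200000, 0.336980) = -0.083571
  k3 = f(-0.200000, 0.341643) = -0.084727
  k4 = f(-0.100000, 0.333055) = -0.041299
  w ← 0.350000 + (0.2/6)·(k1 + 2k2 + 2k3 + k4) = 0.333063
w(-0.1) ≈ 0.3331

0.3331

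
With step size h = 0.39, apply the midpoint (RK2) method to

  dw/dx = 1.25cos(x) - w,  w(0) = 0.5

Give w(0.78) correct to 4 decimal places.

0.8167

Midpoint: k1 = f(x_n, w_n); k2 = f(x_n + h/2, w_n + (h/2)·k1); w_{n+1} = w_n + h·k2.
x=0.000000, w=0.500000:
  k1 = f(0.000000, 0.500000) = 0.750000
  k2 = f(0.195000, 0.646250) = 0.580060
  w ← 0.500000 + 0.39·0.580060 = 0.726223
x=0.390000, w=0.726223:
  k1 = f(0.390000, 0.726223) = 0.429913
  k2 = f(0.585000, 0.810056) = 0.232084
  w ← 0.726223 + 0.39·0.232084 = 0.816736
w(0.78) ≈ 0.8167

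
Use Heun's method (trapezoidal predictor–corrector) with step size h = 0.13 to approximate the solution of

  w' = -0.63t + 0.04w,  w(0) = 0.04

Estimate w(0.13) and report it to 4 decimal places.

0.0349

Heun: k1 = f(t_n, w_n); k2 = f(t_n + h, w_n + h·k1); w_{n+1} = w_n + (h/2)·(k1 + k2).
t=0.000000, w=0.040000:
  k1 = f(0.000000, 0.040000) = 0.001600
  k2 = f(0.130000, 0.040208) = -0.080292
  w ← 0.040000 + (0.13/2)·(0.001600 + (-0.080292)) = 0.034885
w(0.13) ≈ 0.0349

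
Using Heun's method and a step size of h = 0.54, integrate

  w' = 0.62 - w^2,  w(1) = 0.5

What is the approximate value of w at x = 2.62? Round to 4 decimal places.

0.7466

Heun: k1 = f(x_n, w_n); k2 = f(x_n + h, w_n + h·k1); w_{n+1} = w_n + (h/2)·(k1 + k2).
x=1.000000, w=0.500000:
  k1 = f(1.000000, 0.500000) = 0.370000
  k2 = f(1.540000, 0.699800) = 0.130280
  w ← 0.500000 + (0.54/2)·(0.370000 + 0.130280) = 0.635076
x=1.540000, w=0.635076:
  k1 = f(1.540000, 0.635076) = 0.216679
  k2 = f(2.080000, 0.752082) = 0.054372
  w ← 0.635076 + (0.54/2)·(0.216679 + 0.054372) = 0.708259
x=2.080000, w=0.708259:
  k1 = f(2.080000, 0.708259) = 0.118369
  k2 = f(2.620000, 0.772178) = 0.023740
  w ← 0.708259 + (0.54/2)·(0.118369 + 0.023740) = 0.746629
w(2.62) ≈ 0.7466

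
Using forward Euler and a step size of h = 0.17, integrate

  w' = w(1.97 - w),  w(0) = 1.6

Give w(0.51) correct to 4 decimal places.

1.8364

Euler: w_{n+1} = w_n + h·f(s_n, w_n).
s=0.000000, w=1.600000: f=0.592000 → w ← 1.600000 + 0.17·0.592000 = 1.700640
s=0.170000, w=1.700640: f=0.458084 → w ← 1.700640 + 0.17·0.458084 = 1.778514
s=0.340000, w=1.778514: f=0.340560 → w ← 1.778514 + 0.17·0.340560 = 1.836410
w(0.51) ≈ 1.8364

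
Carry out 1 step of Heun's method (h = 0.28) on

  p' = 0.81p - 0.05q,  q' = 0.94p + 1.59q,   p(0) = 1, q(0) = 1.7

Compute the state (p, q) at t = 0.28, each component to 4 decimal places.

Heun on (p,q): k1 = f(t_n, state_n); k2 = f(t_n + h, state_n + h·k1); state_{n+1} = state_n + (h/2)·(k1 + k2).
0.000000: (1.000000, 1.700000)
  k1 = (0.725000, 3.643000)
  predictor → (1.203000, 2.720040)
  k2 = (0.838428, 5.455684)
  → (1.218880, 2.973816)
(p(0.28), q(0.28)) ≈ (1.2189, 2.9738)

1.2189, 2.9738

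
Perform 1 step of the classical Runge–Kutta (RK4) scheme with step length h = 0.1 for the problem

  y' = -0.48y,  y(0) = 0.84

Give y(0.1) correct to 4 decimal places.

RK4: k1 = f(s_n, y_n); k2 = f(s_n + h/2, y_n + (h/2)·k1); k3 = f(s_n + h/2, y_n + (h/2)·k2); k4 = f(s_n + h, y_n + h·k3); y_{n+1} = y_n + (h/6)·(k1 + 2k2 + 2k3 + k4).
s=0.000000, y=0.840000:
  k1 = f(0.000000, 0.840000) = -0.403200
  k2 = f(0.050000, 0.819840) = -0.393523
  k3 = f(0.050000, 0.820324) = -0.393755
  k4 = f(0.100000, 0.800624) = -0.384300
  y ← 0.840000 + (0.1/6)·(k1 + 2k2 + 2k3 + k4) = 0.800632
y(0.1) ≈ 0.8006

0.8006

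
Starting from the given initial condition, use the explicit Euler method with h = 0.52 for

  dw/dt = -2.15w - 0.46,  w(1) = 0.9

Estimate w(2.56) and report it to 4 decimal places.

Euler: w_{n+1} = w_n + h·f(t_n, w_n).
t=1.000000, w=0.900000: f=-2.395000 → w ← 0.900000 + 0.52·(-2.395000) = -0.345400
t=1.520000, w=-0.345400: f=0.282610 → w ← -0.345400 + 0.52·0.282610 = -0.198443
t=2.040000, w=-0.198443: f=-0.033348 → w ← -0.198443 + 0.52·(-0.033348) = -0.215784
w(2.56) ≈ -0.2158

-0.2158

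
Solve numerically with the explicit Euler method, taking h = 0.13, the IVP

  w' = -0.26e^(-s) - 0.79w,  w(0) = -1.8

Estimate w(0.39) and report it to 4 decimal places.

-1.3803

Euler: w_{n+1} = w_n + h·f(s_n, w_n).
s=0.000000, w=-1.800000: f=1.162000 → w ← -1.800000 + 0.13·1.162000 = -1.648940
s=0.130000, w=-1.648940: f=1.074358 → w ← -1.648940 + 0.13·1.074358 = -1.509273
s=0.260000, w=-1.509273: f=0.991853 → w ← -1.509273 + 0.13·0.991853 = -1.380333
w(0.39) ≈ -1.3803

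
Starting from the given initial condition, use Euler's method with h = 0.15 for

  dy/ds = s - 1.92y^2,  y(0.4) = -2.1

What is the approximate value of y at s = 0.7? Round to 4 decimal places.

Euler: y_{n+1} = y_n + h·f(s_n, y_n).
s=0.400000, y=-2.100000: f=-8.067200 → y ← -2.100000 + 0.15·(-8.067200) = -3.310080
s=0.550000, y=-3.310080: f=-20.486729 → y ← -3.310080 + 0.15·(-20.486729) = -6.383089
y(0.7) ≈ -6.3831

-6.3831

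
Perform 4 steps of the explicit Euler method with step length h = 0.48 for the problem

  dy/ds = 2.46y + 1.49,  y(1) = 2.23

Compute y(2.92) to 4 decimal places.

63.5333

Euler: y_{n+1} = y_n + h·f(s_n, y_n).
s=1.000000, y=2.230000: f=6.975800 → y ← 2.230000 + 0.48·6.975800 = 5.578384
s=1.480000, y=5.578384: f=15.212825 → y ← 5.578384 + 0.48·15.212825 = 12.880540
s=1.960000, y=12.880540: f=33.176128 → y ← 12.880540 + 0.48·33.176128 = 28.805081
s=2.440000, y=28.805081: f=72.350500 → y ← 28.805081 + 0.48·72.350500 = 63.533321
y(2.92) ≈ 63.5333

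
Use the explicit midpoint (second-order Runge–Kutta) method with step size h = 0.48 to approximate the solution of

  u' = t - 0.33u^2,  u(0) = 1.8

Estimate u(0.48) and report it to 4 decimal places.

1.5379

Midpoint: k1 = f(t_n, u_n); k2 = f(t_n + h/2, u_n + (h/2)·k1); u_{n+1} = u_n + h·k2.
t=0.000000, u=1.800000:
  k1 = f(0.000000, 1.800000) = -1.069200
  k2 = f(0.240000, 1.543392) = -0.546079
  u ← 1.800000 + 0.48·(-0.546079) = 1.537882
u(0.48) ≈ 1.5379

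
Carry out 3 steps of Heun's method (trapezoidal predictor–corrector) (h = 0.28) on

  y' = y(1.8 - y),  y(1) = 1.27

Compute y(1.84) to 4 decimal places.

Heun: k1 = f(x_n, y_n); k2 = f(x_n + h, y_n + h·k1); y_{n+1} = y_n + (h/2)·(k1 + k2).
x=1.000000, y=1.270000:
  k1 = f(1.000000, 1.270000) = 0.673100
  k2 = f(1.280000, 1.458468) = 0.498113
  y ← 1.270000 + (0.28/2)·(0.673100 + 0.498113) = 1.433970
x=1.280000, y=1.433970:
  k1 = f(1.280000, 1.433970) = 0.524876
  k2 = f(1.560000, 1.580935) = 0.346327
  y ← 1.433970 + (0.28/2)·(0.524876 + 0.346327) = 1.555938
x=1.560000, y=1.555938:
  k1 = f(1.560000, 1.555938) = 0.379745
  k2 = f(1.840000, 1.662267) = 0.228949
  y ← 1.555938 + (0.28/2)·(0.379745 + 0.228949) = 1.641156
y(1.84) ≈ 1.6412

1.6412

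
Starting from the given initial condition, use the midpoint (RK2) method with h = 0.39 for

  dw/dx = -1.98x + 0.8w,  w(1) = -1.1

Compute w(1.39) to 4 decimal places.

Midpoint: k1 = f(x_n, w_n); k2 = f(x_n + h/2, w_n + (h/2)·k1); w_{n+1} = w_n + h·k2.
x=1.000000, w=-1.100000:
  k1 = f(1.000000, -1.100000) = -2.860000
  k2 = f(1.195000, -1.657700) = -3.692260
  w ← -1.100000 + 0.39·(-3.692260) = -2.539981
w(1.39) ≈ -2.5400

-2.5400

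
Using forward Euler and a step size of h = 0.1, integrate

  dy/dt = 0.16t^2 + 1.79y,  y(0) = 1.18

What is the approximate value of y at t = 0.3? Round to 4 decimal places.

Euler: y_{n+1} = y_n + h·f(t_n, y_n).
t=0.000000, y=1.180000: f=2.112200 → y ← 1.180000 + 0.1·2.112200 = 1.391220
t=0.100000, y=1.391220: f=2.491884 → y ← 1.391220 + 0.1·2.491884 = 1.640408
t=0.200000, y=1.640408: f=2.942731 → y ← 1.640408 + 0.1·2.942731 = 1.934681
y(0.3) ≈ 1.9347

1.9347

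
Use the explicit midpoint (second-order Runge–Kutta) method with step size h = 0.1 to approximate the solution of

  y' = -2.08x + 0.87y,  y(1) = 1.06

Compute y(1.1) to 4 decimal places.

0.9288

Midpoint: k1 = f(x_n, y_n); k2 = f(x_n + h/2, y_n + (h/2)·k1); y_{n+1} = y_n + h·k2.
x=1.000000, y=1.060000:
  k1 = f(1.000000, 1.060000) = -1.157800
  k2 = f(1.050000, 1.002110) = -1.312164
  y ← 1.060000 + 0.1·(-1.312164) = 0.928784
y(1.1) ≈ 0.9288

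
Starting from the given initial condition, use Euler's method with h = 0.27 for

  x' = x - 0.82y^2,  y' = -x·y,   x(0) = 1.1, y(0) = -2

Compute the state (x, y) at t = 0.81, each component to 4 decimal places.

-0.0562, -1.1426

Euler on (x,y): x_{n+1} = x_n + h·x', y_{n+1} = y_n + h·y'.
0.000000: (1.100000, -2.000000); f=(-2.180000, 2.200000) → (0.511400, -1.406000)
0.270000: (0.511400, -1.406000); f=(-1.109606, 0.719028) → (0.211807, -1.211862)
0.540000: (0.211807, -1.211862); f=(-0.992454, 0.256680) → (-0.056156, -1.142559)
(x(0.81), y(0.81)) ≈ (-0.0562, -1.1426)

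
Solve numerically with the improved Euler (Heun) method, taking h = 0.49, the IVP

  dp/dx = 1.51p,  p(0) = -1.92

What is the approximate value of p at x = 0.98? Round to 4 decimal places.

Heun: k1 = f(x_n, p_n); k2 = f(x_n + h, p_n + h·k1); p_{n+1} = p_n + (h/2)·(k1 + k2).
x=0.000000, p=-1.920000:
  k1 = f(0.000000, -1.920000) = -2.899200
  k2 = f(0.490000, -3.340608) = -5.044318
  p ← -1.920000 + (0.49/2)·(-2.899200 + (-5.044318)) = -3.866162
x=0.490000, p=-3.866162:
  k1 = f(0.490000, -3.866162) = -5.837905
  k2 = f(0.980000, -6.726735) = -10.157370
  p ← -3.866162 + (0.49/2)·(-5.837905 + (-10.157370)) = -7.785004
p(0.98) ≈ -7.7850

-7.7850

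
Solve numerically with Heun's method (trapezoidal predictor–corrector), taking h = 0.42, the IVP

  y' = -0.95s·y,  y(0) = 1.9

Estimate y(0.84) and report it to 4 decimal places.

Heun: k1 = f(s_n, y_n); k2 = f(s_n + h, y_n + h·k1); y_{n+1} = y_n + (h/2)·(k1 + k2).
s=0.000000, y=1.900000:
  k1 = f(0.000000, 1.900000) = 0.000000
  k2 = f(0.420000, 1.900000) = -0.758100
  y ← 1.900000 + (0.42/2)·(0.000000 + (-0.758100)) = 1.740799
s=0.420000, y=1.740799:
  k1 = f(0.420000, 1.740799) = -0.694579
  k2 = f(0.840000, 1.449076) = -1.156363
  y ← 1.740799 + (0.42/2)·(-0.694579 + (-1.156363)) = 1.352101
y(0.84) ≈ 1.3521

1.3521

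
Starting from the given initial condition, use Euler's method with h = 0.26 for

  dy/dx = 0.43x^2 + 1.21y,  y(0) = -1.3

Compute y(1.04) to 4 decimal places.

-3.7617

Euler: y_{n+1} = y_n + h·f(x_n, y_n).
x=0.000000, y=-1.300000: f=-1.573000 → y ← -1.300000 + 0.26·(-1.573000) = -1.708980
x=0.260000, y=-1.708980: f=-2.038798 → y ← -1.708980 + 0.26·(-2.038798) = -2.239067
x=0.520000, y=-2.239067: f=-2.593000 → y ← -2.239067 + 0.26·(-2.593000) = -2.913247
x=0.780000, y=-2.913247: f=-3.263417 → y ← -2.913247 + 0.26·(-3.263417) = -3.761736
y(1.04) ≈ -3.7617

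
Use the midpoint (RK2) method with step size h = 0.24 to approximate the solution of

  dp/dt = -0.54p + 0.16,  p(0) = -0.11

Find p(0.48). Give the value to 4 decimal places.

-0.0175

Midpoint: k1 = f(t_n, p_n); k2 = f(t_n + h/2, p_n + (h/2)·k1); p_{n+1} = p_n + h·k2.
t=0.000000, p=-0.110000:
  k1 = f(0.000000, -0.110000) = 0.219400
  k2 = f(0.120000, -0.083672) = 0.205183
  p ← -0.110000 + 0.24·0.205183 = -0.060756
t=0.240000, p=-0.060756:
  k1 = f(0.240000, -0.060756) = 0.192808
  k2 = f(0.360000, -0.037619) = 0.180314
  p ← -0.060756 + 0.24·0.180314 = -0.017481
p(0.48) ≈ -0.0175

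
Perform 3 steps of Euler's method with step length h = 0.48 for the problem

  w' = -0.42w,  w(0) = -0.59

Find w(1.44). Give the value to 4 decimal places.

Euler: w_{n+1} = w_n + h·f(x_n, w_n).
x=0.000000, w=-0.590000: f=0.247800 → w ← -0.590000 + 0.48·0.247800 = -0.471056
x=0.480000, w=-0.471056: f=0.197844 → w ← -0.471056 + 0.48·0.197844 = -0.376091
x=0.960000, w=-0.376091: f=0.157958 → w ← -0.376091 + 0.48·0.157958 = -0.300271
w(1.44) ≈ -0.3003

-0.3003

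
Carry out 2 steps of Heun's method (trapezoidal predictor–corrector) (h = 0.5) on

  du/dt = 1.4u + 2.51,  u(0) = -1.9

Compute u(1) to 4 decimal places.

-2.1982

Heun: k1 = f(t_n, u_n); k2 = f(t_n + h, u_n + h·k1); u_{n+1} = u_n + (h/2)·(k1 + k2).
t=0.000000, u=-1.900000:
  k1 = f(0.000000, -1.900000) = -0.150000
  k2 = f(0.500000, -1.975000) = -0.255000
  u ← -1.900000 + (0.5/2)·(-0.150000 + (-0.255000)) = -2.001250
t=0.500000, u=-2.001250:
  k1 = f(0.500000, -2.001250) = -0.291750
  k2 = f(1.000000, -2.147125) = -0.495975
  u ← -2.001250 + (0.5/2)·(-0.291750 + (-0.495975)) = -2.198181
u(1) ≈ -2.1982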